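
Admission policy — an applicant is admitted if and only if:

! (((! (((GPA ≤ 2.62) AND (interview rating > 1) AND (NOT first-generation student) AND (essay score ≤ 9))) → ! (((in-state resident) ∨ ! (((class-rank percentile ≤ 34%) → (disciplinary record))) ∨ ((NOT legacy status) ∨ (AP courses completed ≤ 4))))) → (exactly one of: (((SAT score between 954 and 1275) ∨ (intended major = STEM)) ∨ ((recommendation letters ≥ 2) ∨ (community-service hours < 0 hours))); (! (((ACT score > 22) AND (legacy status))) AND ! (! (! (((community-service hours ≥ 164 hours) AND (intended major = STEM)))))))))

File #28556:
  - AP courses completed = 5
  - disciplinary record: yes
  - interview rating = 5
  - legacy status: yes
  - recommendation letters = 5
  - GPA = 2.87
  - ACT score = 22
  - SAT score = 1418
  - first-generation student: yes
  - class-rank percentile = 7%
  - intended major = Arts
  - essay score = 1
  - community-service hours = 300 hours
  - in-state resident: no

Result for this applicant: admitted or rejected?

Admitted

Atomic conditions:
  GPA ≤ 2.62: 2.87 ≤ 2.62 is false
  interview rating > 1: 5 > 1 is true
  NOT first-generation student: yes → false
  essay score ≤ 9: 1 ≤ 9 is true
  in-state resident: no → false
  class-rank percentile ≤ 34%: 7 ≤ 34 is true
  disciplinary record: yes → true
  NOT legacy status: yes → false
  AP courses completed ≤ 4: 5 ≤ 4 is false
  SAT score between 954 and 1275: 1418 in [954, 1275] is false
  intended major = STEM: Arts == STEM is false
  recommendation letters ≥ 2: 5 ≥ 2 is true
  community-service hours < 0 hours: 300 < 0 is false
  ACT score > 22: 22 > 22 is false
  legacy status: yes → true
  community-service hours ≥ 164 hours: 300 ≥ 164 is true
Combine:
[1.1.1.1] false AND true AND false AND true = false
[1.1.1] NOT false = true
[1.1.2.1.2.1] true → true = true
[1.1.2.1.2] NOT true = false
[1.1.2.1.3] false OR false = false
[1.1.2.1] false OR false OR false = false
[1.1.2] NOT false = true
[1.1] true → true = true
[1.2.1.1] false OR false = false
[1.2.1.2] true OR false = true
[1.2.1] false OR true = true
[1.2.2.1.1] false AND true = false
[1.2.2.1] NOT false = true
[1.2.2.2.1.1.1] true AND false = false
[1.2.2.2.1.1] NOT false = true
[1.2.2.2.1] NOT true = false
[1.2.2.2] NOT false = true
[1.2.2] true AND true = true
[1.2] exactly-one(true, true) = false
[1] true → false = false
[root] NOT false = true
Overall: true → admitted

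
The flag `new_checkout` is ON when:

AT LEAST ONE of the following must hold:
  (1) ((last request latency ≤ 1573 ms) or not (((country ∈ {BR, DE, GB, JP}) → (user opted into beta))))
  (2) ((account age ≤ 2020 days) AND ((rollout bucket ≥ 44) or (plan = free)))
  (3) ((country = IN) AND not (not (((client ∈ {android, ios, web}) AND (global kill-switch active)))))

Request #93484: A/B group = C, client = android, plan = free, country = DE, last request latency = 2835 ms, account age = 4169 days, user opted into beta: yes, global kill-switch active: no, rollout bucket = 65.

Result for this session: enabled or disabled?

Disabled

Atomic conditions:
  last request latency ≤ 1573 ms: 2835 ≤ 1573 is false
  country ∈ {BR, DE, GB, JP}: DE is in the set → true
  user opted into beta: yes → true
  account age ≤ 2020 days: 4169 ≤ 2020 is false
  rollout bucket ≥ 44: 65 ≥ 44 is true
  plan = free: free == free is true
  country = IN: DE == IN is false
  client ∈ {android, ios, web}: android is in the set → true
  global kill-switch active: no → false
Combine:
[1.2.1] true → true = true
[1.2] NOT true = false
[1] false OR false = false
[2.2] true OR true = true
[2] false AND true = false
[3.2.1.1] true AND false = false
[3.2.1] NOT false = true
[3.2] NOT true = false
[3] false AND false = false
[root] false OR false OR false = false
Overall: false → disabled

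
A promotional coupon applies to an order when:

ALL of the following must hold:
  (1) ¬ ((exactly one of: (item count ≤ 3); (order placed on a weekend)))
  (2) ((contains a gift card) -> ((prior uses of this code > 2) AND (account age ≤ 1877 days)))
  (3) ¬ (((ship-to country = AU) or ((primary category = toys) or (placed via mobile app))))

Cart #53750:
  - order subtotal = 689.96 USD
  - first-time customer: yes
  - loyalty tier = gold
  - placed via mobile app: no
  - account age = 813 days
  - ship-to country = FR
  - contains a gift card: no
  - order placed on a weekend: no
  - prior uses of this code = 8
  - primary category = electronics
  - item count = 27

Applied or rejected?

Atomic conditions:
  item count ≤ 3: 27 ≤ 3 is false
  order placed on a weekend: no → false
  contains a gift card: no → false
  prior uses of this code > 2: 8 > 2 is true
  account age ≤ 1877 days: 813 ≤ 1877 is true
  ship-to country = AU: FR == AU is false
  primary category = toys: electronics == toys is false
  placed via mobile app: no → false
Combine:
[1.1] exactly-one(false, false) = false
[1] NOT false = true
[2.2] true AND true = true
[2] false → true (antecedent false ⇒ implication holds) = true
[3.1.2] false OR false = false
[3.1] false OR false = false
[3] NOT false = true
[root] true AND true AND true = true
Overall: true → applied

Applied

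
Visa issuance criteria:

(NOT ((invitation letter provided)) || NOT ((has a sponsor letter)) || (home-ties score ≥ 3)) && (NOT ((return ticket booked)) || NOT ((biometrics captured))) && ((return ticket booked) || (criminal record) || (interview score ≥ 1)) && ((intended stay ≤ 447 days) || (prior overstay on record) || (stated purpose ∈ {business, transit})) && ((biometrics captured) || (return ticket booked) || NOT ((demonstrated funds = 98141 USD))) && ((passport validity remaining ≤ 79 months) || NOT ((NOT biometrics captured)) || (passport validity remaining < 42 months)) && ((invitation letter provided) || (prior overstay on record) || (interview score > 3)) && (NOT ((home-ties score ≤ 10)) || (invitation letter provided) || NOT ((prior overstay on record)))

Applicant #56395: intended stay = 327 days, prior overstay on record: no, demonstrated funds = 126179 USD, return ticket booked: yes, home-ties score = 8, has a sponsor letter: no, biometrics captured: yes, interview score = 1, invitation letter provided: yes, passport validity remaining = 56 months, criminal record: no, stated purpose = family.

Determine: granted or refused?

Atomic conditions:
  invitation letter provided: yes → true
  has a sponsor letter: no → false
  home-ties score ≥ 3: 8 ≥ 3 is true
  return ticket booked: yes → true
  biometrics captured: yes → true
  criminal record: no → false
  interview score ≥ 1: 1 ≥ 1 is true
  intended stay ≤ 447 days: 327 ≤ 447 is true
  prior overstay on record: no → false
  stated purpose ∈ {business, transit}: family is not in the set → false
  demonstrated funds = 98141 USD: 126179 == 98141 is false
  passport validity remaining ≤ 79 months: 56 ≤ 79 is true
  NOT biometrics captured: yes → false
  passport validity remaining < 42 months: 56 < 42 is false
  interview score > 3: 1 > 3 is false
  home-ties score ≤ 10: 8 ≤ 10 is true
Combine:
[1.1] NOT true = false
[1.2] NOT false = true
[1] false OR true OR true = true
[2.1] NOT true = false
[2.2] NOT true = false
[2] false OR false = false
[3] true OR false OR true = true
[4] true OR false OR false = true
[5.3] NOT false = true
[5] true OR true OR true = true
[6.2] NOT false = true
[6] true OR true OR false = true
[7] true OR false OR false = true
[8.1] NOT true = false
[8.3] NOT false = true
[8] false OR true OR true = true
[root] true AND false AND true AND true AND true AND true AND true AND true = false
Overall: false → refused

Refused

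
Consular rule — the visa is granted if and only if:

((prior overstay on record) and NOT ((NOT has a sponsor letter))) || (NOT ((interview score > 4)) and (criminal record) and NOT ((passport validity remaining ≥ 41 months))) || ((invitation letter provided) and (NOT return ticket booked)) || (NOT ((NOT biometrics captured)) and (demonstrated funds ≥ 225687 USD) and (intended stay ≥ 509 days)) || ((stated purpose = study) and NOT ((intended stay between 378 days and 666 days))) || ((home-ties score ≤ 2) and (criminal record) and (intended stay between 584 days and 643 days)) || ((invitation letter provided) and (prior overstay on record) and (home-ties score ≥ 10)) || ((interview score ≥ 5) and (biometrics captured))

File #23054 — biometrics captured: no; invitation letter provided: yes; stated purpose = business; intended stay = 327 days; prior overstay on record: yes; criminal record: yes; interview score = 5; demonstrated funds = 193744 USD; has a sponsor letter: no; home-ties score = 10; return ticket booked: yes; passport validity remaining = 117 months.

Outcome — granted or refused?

Atomic conditions:
  prior overstay on record: yes → true
  NOT has a sponsor letter: no → true
  interview score > 4: 5 > 4 is true
  criminal record: yes → true
  passport validity remaining ≥ 41 months: 117 ≥ 41 is true
  invitation letter provided: yes → true
  NOT return ticket booked: yes → false
  NOT biometrics captured: no → true
  demonstrated funds ≥ 225687 USD: 193744 ≥ 225687 is false
  intended stay ≥ 509 days: 327 ≥ 509 is false
  stated purpose = study: business == study is false
  intended stay between 378 days and 666 days: 327 in [378, 666] is false
  home-ties score ≤ 2: 10 ≤ 2 is false
  intended stay between 584 days and 643 days: 327 in [584, 643] is false
  home-ties score ≥ 10: 10 ≥ 10 is true
  interview score ≥ 5: 5 ≥ 5 is true
  biometrics captured: no → false
Combine:
[1.2] NOT true = false
[1] true AND false = false
[2.1] NOT true = false
[2.3] NOT true = false
[2] false AND true AND false = false
[3] true AND false = false
[4.1] NOT true = false
[4] false AND false AND false = false
[5.2] NOT false = true
[5] false AND true = false
[6] false AND true AND false = false
[7] true AND true AND true = true
[8] true AND false = false
[root] false OR false OR false OR false OR false OR false OR true OR false = true
Overall: true → granted

Granted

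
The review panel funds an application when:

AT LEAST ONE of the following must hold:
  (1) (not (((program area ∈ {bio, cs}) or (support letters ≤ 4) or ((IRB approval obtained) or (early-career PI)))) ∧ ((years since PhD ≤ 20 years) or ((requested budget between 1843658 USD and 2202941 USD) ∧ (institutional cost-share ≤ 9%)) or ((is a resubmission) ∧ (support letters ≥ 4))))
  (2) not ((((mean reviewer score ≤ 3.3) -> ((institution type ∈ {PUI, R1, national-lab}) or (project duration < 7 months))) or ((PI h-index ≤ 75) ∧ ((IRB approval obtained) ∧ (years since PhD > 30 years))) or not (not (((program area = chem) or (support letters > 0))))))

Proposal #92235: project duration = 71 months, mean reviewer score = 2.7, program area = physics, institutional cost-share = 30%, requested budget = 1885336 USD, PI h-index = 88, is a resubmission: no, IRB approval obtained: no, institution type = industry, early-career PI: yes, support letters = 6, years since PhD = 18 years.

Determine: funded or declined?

Atomic conditions:
  program area ∈ {bio, cs}: physics is not in the set → false
  support letters ≤ 4: 6 ≤ 4 is false
  IRB approval obtained: no → false
  early-career PI: yes → true
  years since PhD ≤ 20 years: 18 ≤ 20 is true
  requested budget between 1843658 USD and 2202941 USD: 1885336 in [1843658, 2202941] is true
  institutional cost-share ≤ 9%: 30 ≤ 9 is false
  is a resubmission: no → false
  support letters ≥ 4: 6 ≥ 4 is true
  mean reviewer score ≤ 3.3: 2.7 ≤ 3.3 is true
  institution type ∈ {PUI, R1, national-lab}: industry is not in the set → false
  project duration < 7 months: 71 < 7 is false
  PI h-index ≤ 75: 88 ≤ 75 is false
  years since PhD > 30 years: 18 > 30 is false
  program area = chem: physics == chem is false
  support letters > 0: 6 > 0 is true
Combine:
[1.1.1.3] false OR true = true
[1.1.1] false OR false OR true = true
[1.1] NOT true = false
[1.2.2] true AND false = false
[1.2.3] false AND true = false
[1.2] true OR false OR false = true
[1] false AND true = false
[2.1.1.2] false OR false = false
[2.1.1] true → false = false
[2.1.2.2] false AND false = false
[2.1.2] false AND false = false
[2.1.3.1.1] false OR true = true
[2.1.3.1] NOT true = false
[2.1.3] NOT false = true
[2.1] false OR false OR true = true
[2] NOT true = false
[root] false OR false = false
Overall: false → declined

Declined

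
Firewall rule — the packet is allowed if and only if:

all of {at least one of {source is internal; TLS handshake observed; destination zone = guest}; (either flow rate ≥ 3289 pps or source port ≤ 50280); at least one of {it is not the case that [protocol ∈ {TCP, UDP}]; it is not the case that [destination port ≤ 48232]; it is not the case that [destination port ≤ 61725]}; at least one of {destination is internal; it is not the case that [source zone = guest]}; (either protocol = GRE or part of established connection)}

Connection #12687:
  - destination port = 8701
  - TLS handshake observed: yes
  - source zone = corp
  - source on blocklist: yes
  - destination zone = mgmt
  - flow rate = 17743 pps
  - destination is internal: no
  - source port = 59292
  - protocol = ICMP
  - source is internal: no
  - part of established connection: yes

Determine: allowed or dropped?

Allowed

Atomic conditions:
  source is internal: no → false
  TLS handshake observed: yes → true
  destination zone = guest: mgmt == guest is false
  flow rate ≥ 3289 pps: 17743 ≥ 3289 is true
  source port ≤ 50280: 59292 ≤ 50280 is false
  protocol ∈ {TCP, UDP}: ICMP is not in the set → false
  destination port ≤ 48232: 8701 ≤ 48232 is true
  destination port ≤ 61725: 8701 ≤ 61725 is true
  destination is internal: no → false
  source zone = guest: corp == guest is false
  protocol = GRE: ICMP == GRE is false
  part of established connection: yes → true
Combine:
[1] false OR true OR false = true
[2] true OR false = true
[3.1] NOT false = true
[3.2] NOT true = false
[3.3] NOT true = false
[3] true OR false OR false = true
[4.2] NOT false = true
[4] false OR true = true
[5] false OR true = true
[root] true AND true AND true AND true AND true = true
Overall: true → allowed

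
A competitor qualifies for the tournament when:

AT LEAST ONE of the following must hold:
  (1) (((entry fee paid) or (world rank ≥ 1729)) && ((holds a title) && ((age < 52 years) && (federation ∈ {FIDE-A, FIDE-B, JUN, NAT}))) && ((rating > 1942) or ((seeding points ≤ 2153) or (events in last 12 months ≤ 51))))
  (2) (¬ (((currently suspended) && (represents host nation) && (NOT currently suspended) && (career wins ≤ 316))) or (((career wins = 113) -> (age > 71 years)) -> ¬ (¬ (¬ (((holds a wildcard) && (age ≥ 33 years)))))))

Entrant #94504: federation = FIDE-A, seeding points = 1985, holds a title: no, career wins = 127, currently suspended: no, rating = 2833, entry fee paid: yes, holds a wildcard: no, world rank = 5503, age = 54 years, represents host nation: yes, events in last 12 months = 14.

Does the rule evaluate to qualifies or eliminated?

Qualifies

Atomic conditions:
  entry fee paid: yes → true
  world rank ≥ 1729: 5503 ≥ 1729 is true
  holds a title: no → false
  age < 52 years: 54 < 52 is false
  federation ∈ {FIDE-A, FIDE-B, JUN, NAT}: FIDE-A is in the set → true
  rating > 1942: 2833 > 1942 is true
  seeding points ≤ 2153: 1985 ≤ 2153 is true
  events in last 12 months ≤ 51: 14 ≤ 51 is true
  currently suspended: no → false
  represents host nation: yes → true
  NOT currently suspended: no → true
  career wins ≤ 316: 127 ≤ 316 is true
  career wins = 113: 127 == 113 is false
  age > 71 years: 54 > 71 is false
  holds a wildcard: no → false
  age ≥ 33 years: 54 ≥ 33 is true
Combine:
[1.1] true OR true = true
[1.2.2] false AND true = false
[1.2] false AND false = false
[1.3.2] true OR true = true
[1.3] true OR true = true
[1] true AND false AND true = false
[2.1.1] false AND true AND true AND true = false
[2.1] NOT false = true
[2.2.1] false → false (antecedent false ⇒ implication holds) = true
[2.2.2.1.1.1] false AND true = false
[2.2.2.1.1] NOT false = true
[2.2.2.1] NOT true = false
[2.2.2] NOT false = true
[2.2] true → true = true
[2] true OR true = true
[root] false OR true = true
Overall: true → qualifies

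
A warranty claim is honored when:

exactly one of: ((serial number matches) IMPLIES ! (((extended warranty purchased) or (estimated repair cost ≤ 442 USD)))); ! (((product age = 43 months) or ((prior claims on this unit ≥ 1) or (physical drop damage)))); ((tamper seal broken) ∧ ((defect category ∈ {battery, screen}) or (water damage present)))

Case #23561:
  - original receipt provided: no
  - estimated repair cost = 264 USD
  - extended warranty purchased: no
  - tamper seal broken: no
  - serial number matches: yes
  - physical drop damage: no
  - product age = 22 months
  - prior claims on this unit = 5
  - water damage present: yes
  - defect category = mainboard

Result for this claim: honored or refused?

Refused

Atomic conditions:
  serial number matches: yes → true
  extended warranty purchased: no → false
  estimated repair cost ≤ 442 USD: 264 ≤ 442 is true
  product age = 43 months: 22 == 43 is false
  prior claims on this unit ≥ 1: 5 ≥ 1 is true
  physical drop damage: no → false
  tamper seal broken: no → false
  defect category ∈ {battery, screen}: mainboard is not in the set → false
  water damage present: yes → true
Combine:
[1.2.1] false OR true = true
[1.2] NOT true = false
[1] true → false = false
[2.1.2] true OR false = true
[2.1] false OR true = true
[2] NOT true = false
[3.2] false OR true = true
[3] false AND true = false
[root] exactly-one(false, false, false) = false
Overall: false → refused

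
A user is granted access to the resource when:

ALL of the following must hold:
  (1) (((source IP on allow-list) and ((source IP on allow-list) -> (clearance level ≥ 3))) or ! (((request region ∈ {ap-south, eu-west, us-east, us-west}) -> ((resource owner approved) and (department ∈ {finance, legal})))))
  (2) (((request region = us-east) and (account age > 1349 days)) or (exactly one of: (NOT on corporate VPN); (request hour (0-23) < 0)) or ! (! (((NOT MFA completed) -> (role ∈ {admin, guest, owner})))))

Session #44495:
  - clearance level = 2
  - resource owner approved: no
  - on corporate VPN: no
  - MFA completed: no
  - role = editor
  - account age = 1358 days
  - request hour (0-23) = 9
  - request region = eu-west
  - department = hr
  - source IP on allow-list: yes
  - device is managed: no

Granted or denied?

Atomic conditions:
  source IP on allow-list: yes → true
  clearance level ≥ 3: 2 ≥ 3 is false
  request region ∈ {ap-south, eu-west, us-east, us-west}: eu-west is in the set → true
  resource owner approved: no → false
  department ∈ {finance, legal}: hr is not in the set → false
  request region = us-east: eu-west == us-east is false
  account age > 1349 days: 1358 > 1349 is true
  NOT on corporate VPN: no → true
  request hour (0-23) < 0: 9 < 0 is false
  NOT MFA completed: no → true
  role ∈ {admin, guest, owner}: editor is not in the set → false
Combine:
[1.1.2] true → false = false
[1.1] true AND false = false
[1.2.1.2] false AND false = false
[1.2.1] true → false = false
[1.2] NOT false = true
[1] false OR true = true
[2.1] false AND true = false
[2.2] exactly-one(true, false) = true
[2.3.1.1] true → false = false
[2.3.1] NOT false = true
[2.3] NOT true = false
[2] false OR true OR false = true
[root] true AND true = true
Overall: true → granted

Granted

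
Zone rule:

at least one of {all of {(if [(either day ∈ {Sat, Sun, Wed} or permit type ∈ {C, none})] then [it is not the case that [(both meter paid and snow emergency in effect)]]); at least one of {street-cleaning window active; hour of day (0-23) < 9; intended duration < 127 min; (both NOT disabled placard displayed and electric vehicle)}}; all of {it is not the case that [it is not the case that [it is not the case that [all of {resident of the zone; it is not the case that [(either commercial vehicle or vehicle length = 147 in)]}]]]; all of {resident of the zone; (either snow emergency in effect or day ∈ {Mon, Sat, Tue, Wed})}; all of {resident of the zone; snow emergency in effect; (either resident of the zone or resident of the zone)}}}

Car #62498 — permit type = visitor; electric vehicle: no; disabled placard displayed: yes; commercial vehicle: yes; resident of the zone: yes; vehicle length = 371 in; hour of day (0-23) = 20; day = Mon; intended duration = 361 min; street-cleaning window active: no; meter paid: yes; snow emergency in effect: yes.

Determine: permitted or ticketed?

Permitted

Atomic conditions:
  day ∈ {Sat, Sun, Wed}: Mon is not in the set → false
  permit type ∈ {C, none}: visitor is not in the set → false
  meter paid: yes → true
  snow emergency in effect: yes → true
  street-cleaning window active: no → false
  hour of day (0-23) < 9: 20 < 9 is false
  intended duration < 127 min: 361 < 127 is false
  NOT disabled placard displayed: yes → false
  electric vehicle: no → false
  resident of the zone: yes → true
  commercial vehicle: yes → true
  vehicle length = 147 in: 371 == 147 is false
  day ∈ {Mon, Sat, Tue, Wed}: Mon is in the set → true
Combine:
[1.1.1] false OR false = false
[1.1.2.1] true AND true = true
[1.1.2] NOT true = false
[1.1] false → false (antecedent false ⇒ implication holds) = true
[1.2.4] false AND false = false
[1.2] false OR false OR false OR false = false
[1] true AND false = false
[2.1.1.1.1.2.1] true OR false = true
[2.1.1.1.1.2] NOT true = false
[2.1.1.1.1] true AND false = false
[2.1.1.1] NOT false = true
[2.1.1] NOT true = false
[2.1] NOT false = true
[2.2.2] true OR true = true
[2.2] true AND true = true
[2.3.3] true OR true = true
[2.3] true AND true AND true = true
[2] true AND true AND true = true
[root] false OR true = true
Overall: true → permitted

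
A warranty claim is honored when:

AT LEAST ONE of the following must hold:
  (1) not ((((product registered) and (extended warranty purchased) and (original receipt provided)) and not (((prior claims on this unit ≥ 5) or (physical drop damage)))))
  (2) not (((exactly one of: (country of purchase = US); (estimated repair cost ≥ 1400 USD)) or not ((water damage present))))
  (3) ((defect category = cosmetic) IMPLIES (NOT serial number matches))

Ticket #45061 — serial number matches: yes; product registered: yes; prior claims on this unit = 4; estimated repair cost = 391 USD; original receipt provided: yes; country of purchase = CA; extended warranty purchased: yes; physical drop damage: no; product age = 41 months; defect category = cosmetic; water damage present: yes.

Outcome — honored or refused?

Atomic conditions:
  product registered: yes → true
  extended warranty purchased: yes → true
  original receipt provided: yes → true
  prior claims on this unit ≥ 5: 4 ≥ 5 is false
  physical drop damage: no → false
  country of purchase = US: CA == US is false
  estimated repair cost ≥ 1400 USD: 391 ≥ 1400 is false
  water damage present: yes → true
  defect category = cosmetic: cosmetic == cosmetic is true
  NOT serial number matches: yes → false
Combine:
[1.1.1] true AND true AND true = true
[1.1.2.1] false OR false = false
[1.1.2] NOT false = true
[1.1] true AND true = true
[1] NOT true = false
[2.1.1] exactly-one(false, false) = false
[2.1.2] NOT true = false
[2.1] false OR false = false
[2] NOT false = true
[3] true → false = false
[root] false OR true OR false = true
Overall: true → honored

Honored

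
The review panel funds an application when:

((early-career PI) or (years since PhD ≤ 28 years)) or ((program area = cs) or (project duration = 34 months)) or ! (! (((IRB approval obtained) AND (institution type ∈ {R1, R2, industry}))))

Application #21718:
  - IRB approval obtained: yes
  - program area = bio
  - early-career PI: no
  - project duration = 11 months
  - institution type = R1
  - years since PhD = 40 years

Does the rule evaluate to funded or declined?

Atomic conditions:
  early-career PI: no → false
  years since PhD ≤ 28 years: 40 ≤ 28 is false
  program area = cs: bio == cs is false
  project duration = 34 months: 11 == 34 is false
  IRB approval obtained: yes → true
  institution type ∈ {R1, R2, industry}: R1 is in the set → true
Combine:
[1] false OR false = false
[2] false OR false = false
[3.1.1] true AND true = true
[3.1] NOT true = false
[3] NOT false = true
[root] false OR false OR true = true
Overall: true → funded

Funded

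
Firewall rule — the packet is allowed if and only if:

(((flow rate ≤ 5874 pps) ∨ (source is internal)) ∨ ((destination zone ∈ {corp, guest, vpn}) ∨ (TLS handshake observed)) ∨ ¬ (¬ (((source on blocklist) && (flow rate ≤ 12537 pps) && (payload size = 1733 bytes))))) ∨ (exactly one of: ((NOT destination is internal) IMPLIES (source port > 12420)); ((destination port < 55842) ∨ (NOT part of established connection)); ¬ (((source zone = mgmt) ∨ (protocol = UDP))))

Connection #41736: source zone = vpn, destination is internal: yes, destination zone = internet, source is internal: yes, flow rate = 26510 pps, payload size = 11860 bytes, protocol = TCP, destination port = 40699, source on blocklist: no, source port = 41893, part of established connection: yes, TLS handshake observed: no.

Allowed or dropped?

Atomic conditions:
  flow rate ≤ 5874 pps: 26510 ≤ 5874 is false
  source is internal: yes → true
  destination zone ∈ {corp, guest, vpn}: internet is not in the set → false
  TLS handshake observed: no → false
  source on blocklist: no → false
  flow rate ≤ 12537 pps: 26510 ≤ 12537 is false
  payload size = 1733 bytes: 11860 == 1733 is false
  NOT destination is internal: yes → false
  source port > 12420: 41893 > 12420 is true
  destination port < 55842: 40699 < 55842 is true
  NOT part of established connection: yes → false
  source zone = mgmt: vpn == mgmt is false
  protocol = UDP: TCP == UDP is false
Combine:
[1.1] false OR true = true
[1.2] false OR false = false
[1.3.1.1] false AND false AND false = false
[1.3.1] NOT false = true
[1.3] NOT true = false
[1] true OR false OR false = true
[2.1] false → true (antecedent false ⇒ implication holds) = true
[2.2] true OR false = true
[2.3.1] false OR false = false
[2.3] NOT false = true
[2] exactly-one(true, true, true) = false
[root] true OR false = true
Overall: true → allowed

Allowed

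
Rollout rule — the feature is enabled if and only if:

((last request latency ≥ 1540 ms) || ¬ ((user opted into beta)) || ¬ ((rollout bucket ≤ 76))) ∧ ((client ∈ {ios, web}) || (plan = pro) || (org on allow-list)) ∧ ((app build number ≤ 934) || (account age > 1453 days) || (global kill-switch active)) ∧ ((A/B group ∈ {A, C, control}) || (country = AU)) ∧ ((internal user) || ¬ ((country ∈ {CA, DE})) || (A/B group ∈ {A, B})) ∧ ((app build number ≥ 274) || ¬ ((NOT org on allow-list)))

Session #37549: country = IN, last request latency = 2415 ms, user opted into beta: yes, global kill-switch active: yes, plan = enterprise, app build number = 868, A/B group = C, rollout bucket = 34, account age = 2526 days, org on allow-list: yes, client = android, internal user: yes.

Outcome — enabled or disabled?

Enabled

Atomic conditions:
  last request latency ≥ 1540 ms: 2415 ≥ 1540 is true
  user opted into beta: yes → true
  rollout bucket ≤ 76: 34 ≤ 76 is true
  client ∈ {ios, web}: android is not in the set → false
  plan = pro: enterprise == pro is false
  org on allow-list: yes → true
  app build number ≤ 934: 868 ≤ 934 is true
  account age > 1453 days: 2526 > 1453 is true
  global kill-switch active: yes → true
  A/B group ∈ {A, C, control}: C is in the set → true
  country = AU: IN == AU is false
  internal user: yes → true
  country ∈ {CA, DE}: IN is not in the set → false
  A/B group ∈ {A, B}: C is not in the set → false
  app build number ≥ 274: 868 ≥ 274 is true
  NOT org on allow-list: yes → false
Combine:
[1.2] NOT true = false
[1.3] NOT true = false
[1] true OR false OR false = true
[2] false OR false OR true = true
[3] true OR true OR true = true
[4] true OR false = true
[5.2] NOT false = true
[5] true OR true OR false = true
[6.2] NOT false = true
[6] true OR true = true
[root] true AND true AND true AND true AND true AND true = true
Overall: true → enabled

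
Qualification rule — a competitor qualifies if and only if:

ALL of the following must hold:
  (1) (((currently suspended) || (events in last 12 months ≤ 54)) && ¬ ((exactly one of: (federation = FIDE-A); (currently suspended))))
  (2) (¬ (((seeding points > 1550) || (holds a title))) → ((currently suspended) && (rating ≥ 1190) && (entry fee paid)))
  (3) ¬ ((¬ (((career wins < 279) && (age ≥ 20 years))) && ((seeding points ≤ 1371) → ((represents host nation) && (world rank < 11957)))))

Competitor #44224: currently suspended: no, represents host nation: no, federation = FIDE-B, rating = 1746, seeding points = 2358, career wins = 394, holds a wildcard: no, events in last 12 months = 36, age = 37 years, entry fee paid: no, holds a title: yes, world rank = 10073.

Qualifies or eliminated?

Atomic conditions:
  currently suspended: no → false
  events in last 12 months ≤ 54: 36 ≤ 54 is true
  federation = FIDE-A: FIDE-B == FIDE-A is false
  seeding points > 1550: 2358 > 1550 is true
  holds a title: yes → true
  rating ≥ 1190: 1746 ≥ 1190 is true
  entry fee paid: no → false
  career wins < 279: 394 < 279 is false
  age ≥ 20 years: 37 ≥ 20 is true
  seeding points ≤ 1371: 2358 ≤ 1371 is false
  represents host nation: no → false
  world rank < 11957: 10073 < 11957 is true
Combine:
[1.1] false OR true = true
[1.2.1] exactly-one(false, false) = false
[1.2] NOT false = true
[1] true AND true = true
[2.1.1] true OR true = true
[2.1] NOT true = false
[2.2] false AND true AND false = false
[2] false → false (antecedent false ⇒ implication holds) = true
[3.1.1.1] false AND true = false
[3.1.1] NOT false = true
[3.1.2.2] false AND true = false
[3.1.2] false → false (antecedent false ⇒ implication holds) = true
[3.1] true AND true = true
[3] NOT true = false
[root] true AND true AND false = false
Overall: false → eliminated

Eliminated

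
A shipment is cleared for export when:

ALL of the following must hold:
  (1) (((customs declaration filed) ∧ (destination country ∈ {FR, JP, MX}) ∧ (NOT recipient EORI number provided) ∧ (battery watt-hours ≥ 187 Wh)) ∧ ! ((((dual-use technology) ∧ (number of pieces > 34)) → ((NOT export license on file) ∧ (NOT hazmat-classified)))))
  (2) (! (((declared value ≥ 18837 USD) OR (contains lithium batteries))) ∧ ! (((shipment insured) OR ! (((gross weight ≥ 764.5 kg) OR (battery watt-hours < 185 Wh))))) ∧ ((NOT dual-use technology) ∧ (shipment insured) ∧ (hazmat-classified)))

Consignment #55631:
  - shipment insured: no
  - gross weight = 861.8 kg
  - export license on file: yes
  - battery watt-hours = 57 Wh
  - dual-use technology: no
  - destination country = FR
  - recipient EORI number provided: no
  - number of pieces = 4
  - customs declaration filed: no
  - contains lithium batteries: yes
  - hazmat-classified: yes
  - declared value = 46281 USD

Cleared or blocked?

Blocked

Atomic conditions:
  customs declaration filed: no → false
  destination country ∈ {FR, JP, MX}: FR is in the set → true
  NOT recipient EORI number provided: no → true
  battery watt-hours ≥ 187 Wh: 57 ≥ 187 is false
  dual-use technology: no → false
  number of pieces > 34: 4 > 34 is false
  NOT export license on file: yes → false
  NOT hazmat-classified: yes → false
  declared value ≥ 18837 USD: 46281 ≥ 18837 is true
  contains lithium batteries: yes → true
  shipment insured: no → false
  gross weight ≥ 764.5 kg: 861.8 ≥ 764.5 is true
  battery watt-hours < 185 Wh: 57 < 185 is true
  NOT dual-use technology: no → true
  hazmat-classified: yes → true
Combine:
[1.1] false AND true AND true AND false = false
[1.2.1.1] false AND false = false
[1.2.1.2] false AND false = false
[1.2.1] false → false (antecedent false ⇒ implication holds) = true
[1.2] NOT true = false
[1] false AND false = false
[2.1.1] true OR true = true
[2.1] NOT true = false
[2.2.1.2.1] true OR true = true
[2.2.1.2] NOT true = false
[2.2.1] false OR false = false
[2.2] NOT false = true
[2.3] true AND false AND true = false
[2] false AND true AND false = false
[root] false AND false = false
Overall: false → blocked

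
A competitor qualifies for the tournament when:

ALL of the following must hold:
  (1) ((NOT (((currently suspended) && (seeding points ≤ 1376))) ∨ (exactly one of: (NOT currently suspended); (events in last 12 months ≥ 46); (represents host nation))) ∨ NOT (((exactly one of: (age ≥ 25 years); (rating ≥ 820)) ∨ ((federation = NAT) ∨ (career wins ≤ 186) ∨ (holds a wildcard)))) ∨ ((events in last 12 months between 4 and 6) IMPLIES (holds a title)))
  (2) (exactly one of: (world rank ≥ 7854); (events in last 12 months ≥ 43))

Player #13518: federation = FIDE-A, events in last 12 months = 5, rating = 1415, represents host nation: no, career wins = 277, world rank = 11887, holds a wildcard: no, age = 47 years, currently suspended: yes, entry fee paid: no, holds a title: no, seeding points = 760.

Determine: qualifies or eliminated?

Qualifies

Atomic conditions:
  currently suspended: yes → true
  seeding points ≤ 1376: 760 ≤ 1376 is true
  NOT currently suspended: yes → false
  events in last 12 months ≥ 46: 5 ≥ 46 is false
  represents host nation: no → false
  age ≥ 25 years: 47 ≥ 25 is true
  rating ≥ 820: 1415 ≥ 820 is true
  federation = NAT: FIDE-A == NAT is false
  career wins ≤ 186: 277 ≤ 186 is false
  holds a wildcard: no → false
  events in last 12 months between 4 and 6: 5 in [4, 6] is true
  holds a title: no → false
  world rank ≥ 7854: 11887 ≥ 7854 is true
  events in last 12 months ≥ 43: 5 ≥ 43 is false
Combine:
[1.1.1.1] true AND true = true
[1.1.1] NOT true = false
[1.1.2] exactly-one(false, false, false) = false
[1.1] false OR false = false
[1.2.1.1] exactly-one(true, true) = false
[1.2.1.2] false OR false OR false = false
[1.2.1] false OR false = false
[1.2] NOT false = true
[1.3] true → false = false
[1] false OR true OR false = true
[2] exactly-one(true, false) = true
[root] true AND true = true
Overall: true → qualifies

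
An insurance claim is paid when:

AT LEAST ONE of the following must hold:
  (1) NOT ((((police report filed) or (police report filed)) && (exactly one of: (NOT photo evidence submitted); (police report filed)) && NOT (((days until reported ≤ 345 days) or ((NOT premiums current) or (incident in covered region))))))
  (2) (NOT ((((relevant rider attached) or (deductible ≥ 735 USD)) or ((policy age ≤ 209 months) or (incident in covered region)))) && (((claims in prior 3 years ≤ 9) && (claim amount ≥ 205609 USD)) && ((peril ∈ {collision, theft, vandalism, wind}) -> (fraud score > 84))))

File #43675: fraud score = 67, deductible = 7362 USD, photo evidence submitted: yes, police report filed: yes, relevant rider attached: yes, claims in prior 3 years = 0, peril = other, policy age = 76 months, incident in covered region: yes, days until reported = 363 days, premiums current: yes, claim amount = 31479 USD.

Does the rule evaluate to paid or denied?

Paid

Atomic conditions:
  police report filed: yes → true
  NOT photo evidence submitted: yes → false
  days until reported ≤ 345 days: 363 ≤ 345 is false
  NOT premiums current: yes → false
  incident in covered region: yes → true
  relevant rider attached: yes → true
  deductible ≥ 735 USD: 7362 ≥ 735 is true
  policy age ≤ 209 months: 76 ≤ 209 is true
  claims in prior 3 years ≤ 9: 0 ≤ 9 is true
  claim amount ≥ 205609 USD: 31479 ≥ 205609 is false
  peril ∈ {collision, theft, vandalism, wind}: other is not in the set → false
  fraud score > 84: 67 > 84 is false
Combine:
[1.1.1] true OR true = true
[1.1.2] exactly-one(false, true) = true
[1.1.3.1.2] false OR true = true
[1.1.3.1] false OR true = true
[1.1.3] NOT true = false
[1.1] true AND true AND false = false
[1] NOT false = true
[2.1.1.1] true OR true = true
[2.1.1.2] true OR true = true
[2.1.1] true OR true = true
[2.1] NOT true = false
[2.2.1] true AND false = false
[2.2.2] false → false (antecedent false ⇒ implication holds) = true
[2.2] false AND true = false
[2] false AND false = false
[root] true OR false = true
Overall: true → paid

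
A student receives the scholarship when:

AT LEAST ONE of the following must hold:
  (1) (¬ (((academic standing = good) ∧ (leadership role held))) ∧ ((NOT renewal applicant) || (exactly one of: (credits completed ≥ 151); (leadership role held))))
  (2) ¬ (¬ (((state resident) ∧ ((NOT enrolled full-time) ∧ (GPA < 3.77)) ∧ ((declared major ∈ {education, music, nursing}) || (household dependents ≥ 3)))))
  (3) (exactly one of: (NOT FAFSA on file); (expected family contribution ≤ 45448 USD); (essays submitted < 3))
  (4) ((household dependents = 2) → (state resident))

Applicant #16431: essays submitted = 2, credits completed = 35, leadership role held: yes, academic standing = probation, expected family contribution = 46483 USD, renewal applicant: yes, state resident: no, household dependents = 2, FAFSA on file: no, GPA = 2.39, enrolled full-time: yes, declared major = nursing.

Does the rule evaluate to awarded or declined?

Atomic conditions:
  academic standing = good: probation == good is false
  leadership role held: yes → true
  NOT renewal applicant: yes → false
  credits completed ≥ 151: 35 ≥ 151 is false
  state resident: no → false
  NOT enrolled full-time: yes → false
  GPA < 3.77: 2.39 < 3.77 is true
  declared major ∈ {education, music, nursing}: nursing is in the set → true
  household dependents ≥ 3: 2 ≥ 3 is false
  NOT FAFSA on file: no → true
  expected family contribution ≤ 45448 USD: 46483 ≤ 45448 is false
  essays submitted < 3: 2 < 3 is true
  household dependents = 2: 2 == 2 is true
Combine:
[1.1.1] false AND true = false
[1.1] NOT false = true
[1.2.2] exactly-one(false, true) = true
[1.2] false OR true = true
[1] true AND true = true
[2.1.1.2] false AND true = false
[2.1.1.3] true OR false = true
[2.1.1] false AND false AND true = false
[2.1] NOT false = true
[2] NOT true = false
[3] exactly-one(true, false, true) = false
[4] true → false = false
[root] true OR false OR false OR false = true
Overall: true → awarded

Awarded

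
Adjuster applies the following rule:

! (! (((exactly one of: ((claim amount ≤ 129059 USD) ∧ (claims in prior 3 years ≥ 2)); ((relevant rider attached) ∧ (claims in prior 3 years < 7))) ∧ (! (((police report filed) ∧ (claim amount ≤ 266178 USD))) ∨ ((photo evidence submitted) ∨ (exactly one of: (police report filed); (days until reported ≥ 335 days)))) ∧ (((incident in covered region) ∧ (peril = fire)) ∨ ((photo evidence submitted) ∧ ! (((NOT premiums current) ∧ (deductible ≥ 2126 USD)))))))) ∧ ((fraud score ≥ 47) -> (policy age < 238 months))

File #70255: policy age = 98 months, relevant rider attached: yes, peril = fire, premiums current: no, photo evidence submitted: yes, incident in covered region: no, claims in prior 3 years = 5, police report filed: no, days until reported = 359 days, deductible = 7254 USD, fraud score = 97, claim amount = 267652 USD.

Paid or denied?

Atomic conditions:
  claim amount ≤ 129059 USD: 267652 ≤ 129059 is false
  claims in prior 3 years ≥ 2: 5 ≥ 2 is true
  relevant rider attached: yes → true
  claims in prior 3 years < 7: 5 < 7 is true
  police report filed: no → false
  claim amount ≤ 266178 USD: 267652 ≤ 266178 is false
  photo evidence submitted: yes → true
  days until reported ≥ 335 days: 359 ≥ 335 is true
  incident in covered region: no → false
  peril = fire: fire == fire is true
  NOT premiums current: no → true
  deductible ≥ 2126 USD: 7254 ≥ 2126 is true
  fraud score ≥ 47: 97 ≥ 47 is true
  policy age < 238 months: 98 < 238 is true
Combine:
[1.1.1.1.1] false AND true = false
[1.1.1.1.2] true AND true = true
[1.1.1.1] exactly-one(false, true) = true
[1.1.1.2.1.1] false AND false = false
[1.1.1.2.1] NOT false = true
[1.1.1.2.2.2] exactly-one(false, true) = true
[1.1.1.2.2] true OR true = true
[1.1.1.2] true OR true = true
[1.1.1.3.1] false AND true = false
[1.1.1.3.2.2.1] true AND true = true
[1.1.1.3.2.2] NOT true = false
[1.1.1.3.2] true AND false = false
[1.1.1.3] false OR false = false
[1.1.1] true AND true AND false = false
[1.1] NOT false = true
[1] NOT true = false
[2] true → true = true
[root] false AND true = false
Overall: false → denied

Denied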